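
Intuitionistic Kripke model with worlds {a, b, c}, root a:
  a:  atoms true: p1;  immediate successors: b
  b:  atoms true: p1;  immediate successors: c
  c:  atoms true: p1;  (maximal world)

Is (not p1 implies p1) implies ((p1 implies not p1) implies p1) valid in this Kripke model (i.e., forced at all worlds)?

a forces (not p1 implies p1) implies ((p1 implies not p1) implies p1): every world accessible from a that forces not p1 implies p1 (namely a, b, c) also forces (p1 implies not p1) implies p1.
Since the root a forces (not p1 implies p1) implies ((p1 implies not p1) implies p1) and forcing is persistent (monotone upward), every world forces it.

Yes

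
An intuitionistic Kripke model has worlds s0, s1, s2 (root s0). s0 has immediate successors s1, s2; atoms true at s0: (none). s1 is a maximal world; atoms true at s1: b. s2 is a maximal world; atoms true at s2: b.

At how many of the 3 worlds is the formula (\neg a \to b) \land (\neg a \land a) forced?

s0: does not force it — s0 \nVdash (\neg a \to b) \land (\neg a \land a) since s0 fails \neg a \to b.
s1: does not force it.
s2: does not force it.
Worlds forcing the formula: { }.

0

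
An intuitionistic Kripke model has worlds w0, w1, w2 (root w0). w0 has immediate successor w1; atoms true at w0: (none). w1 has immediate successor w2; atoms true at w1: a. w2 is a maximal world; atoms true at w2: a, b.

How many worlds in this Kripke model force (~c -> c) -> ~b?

3

w0: forces it.
w1: forces it.
w2: forces it.
Worlds forcing the formula: {w0, w1, w2}.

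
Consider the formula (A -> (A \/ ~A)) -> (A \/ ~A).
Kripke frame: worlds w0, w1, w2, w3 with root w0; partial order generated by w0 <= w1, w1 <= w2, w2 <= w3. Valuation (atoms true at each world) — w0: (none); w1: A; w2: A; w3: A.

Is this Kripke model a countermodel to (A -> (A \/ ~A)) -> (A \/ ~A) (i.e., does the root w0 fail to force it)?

Yes

w0 ||-/- (A -> (A \/ ~A)) -> (A \/ ~A): already at w0 itself, w0 ||- A -> (A \/ ~A) but w0 ||-/- A \/ ~A.
w0 ||-/- A \/ ~A: neither disjunct is forced at w0.
w0 lacks atom A, so w0 ||-/- A.
So the root w0 does not force (A -> (A \/ ~A)) -> (A \/ ~A); the model is a countermodel.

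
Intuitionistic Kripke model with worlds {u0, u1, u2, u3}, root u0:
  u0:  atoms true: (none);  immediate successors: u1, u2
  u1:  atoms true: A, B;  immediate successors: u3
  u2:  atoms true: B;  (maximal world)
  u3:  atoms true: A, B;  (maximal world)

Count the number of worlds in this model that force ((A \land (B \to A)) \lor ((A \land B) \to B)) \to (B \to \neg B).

0

u0: does not force it — u0 \nVdash ((A \land (B \to A)) \lor ((A \land B) \to B)) \to (B \to \neg B): already at u0 itself, u0 \Vdash (A \land (B \to A)) \lor ((A \land B) \to B) but u0 \nVdash B \to \neg B.
u1: does not force it.
u2: does not force it.
u3: does not force it.
Worlds forcing the formula: { }.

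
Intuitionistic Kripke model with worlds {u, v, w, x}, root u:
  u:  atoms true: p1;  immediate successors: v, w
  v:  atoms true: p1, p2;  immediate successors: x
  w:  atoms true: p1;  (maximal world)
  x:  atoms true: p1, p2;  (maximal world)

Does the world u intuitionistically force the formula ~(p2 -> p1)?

No

u ||-/- ~(p2 -> p1) since u is accessible from u and u ||- p2 -> p1.
u ||- p2 -> p1: every world accessible from u that forces p2 (namely v, x) also forces p1.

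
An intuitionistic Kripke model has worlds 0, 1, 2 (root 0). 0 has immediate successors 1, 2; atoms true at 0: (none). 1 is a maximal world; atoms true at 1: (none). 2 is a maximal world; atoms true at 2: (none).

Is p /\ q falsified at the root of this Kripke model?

Yes

0 ||-/- p /\ q since 0 fails p.
So the root 0 does not force p /\ q; the model is a countermodel.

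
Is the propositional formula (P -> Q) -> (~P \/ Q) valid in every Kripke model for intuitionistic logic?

No

This is the material-implication-as-disjunction principle, which is not intuitionistically valid.
A Kripke countermodel: worlds u, v; order generated by u <= v; atoms true at each world — u:{}; v:{P,Q}.
u ||-/- (P -> Q) -> (~P \/ Q): already at u itself, u ||- P -> Q but u ||-/- ~P \/ Q.
u ||-/- ~P \/ Q: neither disjunct is forced at u.
u ||-/- ~P since v is accessible from u and v ||- P.
So the root u does not force the formula.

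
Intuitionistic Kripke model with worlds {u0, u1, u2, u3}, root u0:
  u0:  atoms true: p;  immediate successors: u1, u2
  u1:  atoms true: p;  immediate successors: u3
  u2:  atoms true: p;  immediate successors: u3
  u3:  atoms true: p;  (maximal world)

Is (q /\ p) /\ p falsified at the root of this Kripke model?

Yes

u0 ||-/- (q /\ p) /\ p since u0 fails q /\ p.
So the root u0 does not force (q /\ p) /\ p; the model is a countermodel.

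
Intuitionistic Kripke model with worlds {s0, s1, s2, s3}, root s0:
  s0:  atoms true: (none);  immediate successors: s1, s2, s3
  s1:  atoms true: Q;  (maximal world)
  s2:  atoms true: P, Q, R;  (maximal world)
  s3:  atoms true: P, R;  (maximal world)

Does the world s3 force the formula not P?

No

s3 does not force not P since s3 is accessible from s3 and s3 forces P.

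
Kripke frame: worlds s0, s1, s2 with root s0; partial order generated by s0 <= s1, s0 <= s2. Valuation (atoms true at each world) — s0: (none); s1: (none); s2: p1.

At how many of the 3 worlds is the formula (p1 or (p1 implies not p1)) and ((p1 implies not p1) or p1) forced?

s0: does not force it — s0 does not force (p1 or (p1 implies not p1)) and ((p1 implies not p1) or p1) since s0 fails p1 or (p1 implies not p1).
s1: forces it.
s2: forces it.
Worlds forcing the formula: {s1, s2}.

2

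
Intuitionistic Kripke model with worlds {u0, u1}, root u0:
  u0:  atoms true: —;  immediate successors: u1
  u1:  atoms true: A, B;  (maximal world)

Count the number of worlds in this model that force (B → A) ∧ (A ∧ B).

u0: does not force it — u0 ⊮ (B → A) ∧ (A ∧ B) since u0 fails A ∧ B.
u1: forces it.
Worlds forcing the formula: {u1}.

1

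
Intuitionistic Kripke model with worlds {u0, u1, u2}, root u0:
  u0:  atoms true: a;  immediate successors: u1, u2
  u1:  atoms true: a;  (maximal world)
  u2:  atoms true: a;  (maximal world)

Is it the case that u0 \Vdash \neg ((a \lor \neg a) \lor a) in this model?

No

u0 \nVdash \neg ((a \lor \neg a) \lor a) since u0 is accessible from u0 and u0 \Vdash (a \lor \neg a) \lor a.
u0 \Vdash (a \lor \neg a) \lor a via the disjunct a \lor \neg a.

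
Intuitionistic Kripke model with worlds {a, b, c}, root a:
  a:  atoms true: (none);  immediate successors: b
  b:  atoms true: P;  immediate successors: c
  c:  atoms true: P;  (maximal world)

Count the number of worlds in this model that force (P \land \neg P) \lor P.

2

a: does not force it — a \nVdash (P \land \neg P) \lor P: neither disjunct is forced at a.
b: forces it.
c: forces it.
Worlds forcing the formula: {b, c}.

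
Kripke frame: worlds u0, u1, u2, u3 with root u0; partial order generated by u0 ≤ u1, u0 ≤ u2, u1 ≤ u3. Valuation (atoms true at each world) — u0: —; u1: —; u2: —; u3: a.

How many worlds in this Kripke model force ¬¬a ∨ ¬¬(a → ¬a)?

u0: does not force it — u0 ⊮ ¬¬a ∨ ¬¬(a → ¬a): neither disjunct is forced at u0.
u1: forces it.
u2: forces it.
u3: forces it.
Worlds forcing the formula: {u1, u2, u3}.

3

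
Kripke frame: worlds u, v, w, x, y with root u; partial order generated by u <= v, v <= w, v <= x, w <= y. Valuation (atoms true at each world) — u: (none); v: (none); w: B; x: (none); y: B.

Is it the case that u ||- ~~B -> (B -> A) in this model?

No

u ||-/- ~~B -> (B -> A): at the accessible world w, w ||- ~~B but w ||-/- B -> A.
w ||-/- B -> A: already at w itself, w ||- B but w ||-/- A.
w lacks atom A, so w ||-/- A.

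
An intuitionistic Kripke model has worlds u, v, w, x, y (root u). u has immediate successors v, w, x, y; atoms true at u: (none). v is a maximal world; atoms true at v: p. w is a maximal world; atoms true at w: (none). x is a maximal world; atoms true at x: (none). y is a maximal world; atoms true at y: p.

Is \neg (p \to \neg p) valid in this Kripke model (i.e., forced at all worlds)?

No

Not every world: u \nVdash \neg (p \to \neg p).
u \nVdash \neg (p \to \neg p) since w is accessible from u and w \Vdash p \to \neg p.
w \Vdash p \to \neg p vacuously: no world accessible from w forces the antecedent p.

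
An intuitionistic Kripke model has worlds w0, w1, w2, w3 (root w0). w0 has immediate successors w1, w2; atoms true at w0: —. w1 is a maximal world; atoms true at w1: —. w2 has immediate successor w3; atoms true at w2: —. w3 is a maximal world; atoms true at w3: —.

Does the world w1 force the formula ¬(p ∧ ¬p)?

w1 ⊩ ¬(p ∧ ¬p): no world accessible from w1 forces p ∧ ¬p.

Yes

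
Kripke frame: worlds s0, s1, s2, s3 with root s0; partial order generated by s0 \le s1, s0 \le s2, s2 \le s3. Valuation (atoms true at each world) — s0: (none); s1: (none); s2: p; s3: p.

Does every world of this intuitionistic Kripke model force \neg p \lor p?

Not every world: s0 \nVdash \neg p \lor p.
s0 \nVdash \neg p \lor p: neither disjunct is forced at s0.
s0 \nVdash \neg p since s2 is accessible from s0 and s2 \Vdash p.

No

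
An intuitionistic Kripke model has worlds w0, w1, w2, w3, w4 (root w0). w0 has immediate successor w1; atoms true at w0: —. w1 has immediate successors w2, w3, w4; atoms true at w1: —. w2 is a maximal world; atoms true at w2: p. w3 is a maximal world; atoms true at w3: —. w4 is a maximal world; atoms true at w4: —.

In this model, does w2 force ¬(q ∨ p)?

w2 ⊮ ¬(q ∨ p) since w2 is accessible from w2 and w2 ⊩ q ∨ p.
w2 ⊩ q ∨ p via the disjunct p.

No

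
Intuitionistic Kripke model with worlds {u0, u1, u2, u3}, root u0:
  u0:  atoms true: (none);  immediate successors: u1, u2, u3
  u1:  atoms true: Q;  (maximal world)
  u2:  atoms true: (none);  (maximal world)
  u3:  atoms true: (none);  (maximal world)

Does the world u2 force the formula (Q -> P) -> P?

No

u2 ||-/- (Q -> P) -> P: already at u2 itself, u2 ||- Q -> P but u2 ||-/- P.
u2 lacks atom P, so u2 ||-/- P.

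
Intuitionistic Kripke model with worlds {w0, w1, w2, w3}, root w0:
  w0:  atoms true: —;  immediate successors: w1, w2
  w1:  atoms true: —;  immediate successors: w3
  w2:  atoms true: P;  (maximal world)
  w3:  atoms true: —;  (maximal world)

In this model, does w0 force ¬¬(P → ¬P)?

No

w0 ⊮ ¬¬(P → ¬P) since w2 is accessible from w0 and w2 ⊩ ¬(P → ¬P).
w2 ⊩ ¬(P → ¬P): no world accessible from w2 forces P → ¬P.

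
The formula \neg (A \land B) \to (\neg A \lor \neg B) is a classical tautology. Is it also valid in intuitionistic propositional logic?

This is the constructively invalid direction of De Morgan's law for conjunction, which is not intuitionistically valid.
A Kripke countermodel: worlds a, b, c; order generated by a \le b, a \le c; atoms true at each world — a:{}; b:{A}; c:{B}.
a \nVdash \neg (A \land B) \to (\neg A \lor \neg B): already at a itself, a \Vdash \neg (A \land B) but a \nVdash \neg A \lor \neg B.
a \nVdash \neg A \lor \neg B: neither disjunct is forced at a.
a \nVdash \neg A since b is accessible from a and b \Vdash A.
So the root a does not force the formula.

No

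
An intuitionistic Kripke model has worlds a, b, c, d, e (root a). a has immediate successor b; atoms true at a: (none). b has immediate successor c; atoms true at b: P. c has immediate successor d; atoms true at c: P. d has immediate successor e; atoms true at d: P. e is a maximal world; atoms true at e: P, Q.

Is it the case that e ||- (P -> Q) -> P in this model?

Yes

e ||- (P -> Q) -> P: every world accessible from e that forces P -> Q (namely e) also forces P.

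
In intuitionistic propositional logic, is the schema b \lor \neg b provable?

No

This is the law of excluded middle, which is not intuitionistically valid.
A Kripke countermodel: worlds w0, w1; order generated by w0 \le w1; atoms true at each world — w0:{}; w1:{b}.
w0 \nVdash b \lor \neg b: neither disjunct is forced at w0.
w0 lacks atom b, so w0 \nVdash b.
So the root w0 does not force the formula.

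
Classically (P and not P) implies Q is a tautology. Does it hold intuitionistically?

This is an instance of ex falso quodlibet, which is intuitionistically derivable.
No world can force both P and not P, so the antecedent P and not P is never forced and the implication holds vacuously at every world.

Yes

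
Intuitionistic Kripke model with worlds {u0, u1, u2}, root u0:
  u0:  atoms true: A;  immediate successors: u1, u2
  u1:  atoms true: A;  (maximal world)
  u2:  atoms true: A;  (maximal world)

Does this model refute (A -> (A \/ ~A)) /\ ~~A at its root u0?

u0 ||- (A -> (A \/ ~A)) /\ ~~A since u0 forces both conjuncts.
So the root u0 forces (A -> (A \/ ~A)) /\ ~~A; the model is not a countermodel.

No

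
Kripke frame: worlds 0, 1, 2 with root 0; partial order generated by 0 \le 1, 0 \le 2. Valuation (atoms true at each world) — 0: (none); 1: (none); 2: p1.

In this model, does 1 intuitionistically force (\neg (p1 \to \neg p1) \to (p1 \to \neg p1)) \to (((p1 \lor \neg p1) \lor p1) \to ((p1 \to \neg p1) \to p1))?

1 \nVdash (\neg (p1 \to \neg p1) \to (p1 \to \neg p1)) \to (((p1 \lor \neg p1) \lor p1) \to ((p1 \to \neg p1) \to p1)): already at 1 itself, 1 \Vdash \neg (p1 \to \neg p1) \to (p1 \to \neg p1) but 1 \nVdash ((p1 \lor \neg p1) \lor p1) \to ((p1 \to \neg p1) \to p1).
1 \nVdash ((p1 \lor \neg p1) \lor p1) \to ((p1 \to \neg p1) \to p1): already at 1 itself, 1 \Vdash (p1 \lor \neg p1) \lor p1 but 1 \nVdash (p1 \to \neg p1) \to p1.
1 \nVdash (p1 \to \neg p1) \to p1: already at 1 itself, 1 \Vdash p1 \to \neg p1 but 1 \nVdash p1.
1 lacks atom p1, so 1 \nVdash p1.

No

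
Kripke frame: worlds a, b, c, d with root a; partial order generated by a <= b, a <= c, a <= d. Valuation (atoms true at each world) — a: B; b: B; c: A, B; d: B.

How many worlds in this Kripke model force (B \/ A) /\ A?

1

a: does not force it — a ||-/- (B \/ A) /\ A since a fails A.
b: does not force it — b ||-/- (B \/ A) /\ A since b fails A.
c: forces it.
d: does not force it.
Worlds forcing the formula: {c}.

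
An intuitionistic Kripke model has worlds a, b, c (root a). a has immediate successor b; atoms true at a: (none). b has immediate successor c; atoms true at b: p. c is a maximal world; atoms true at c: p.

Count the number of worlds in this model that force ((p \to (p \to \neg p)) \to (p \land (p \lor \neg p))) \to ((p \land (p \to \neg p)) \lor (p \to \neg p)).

a: does not force it — a \nVdash ((p \to (p \to \neg p)) \to (p \land (p \lor \neg p))) \to ((p \land (p \to \neg p)) \lor (p \to \neg p)): already at a itself, a \Vdash (p \to (p \to \neg p)) \to (p \land (p \lor \neg p)) but a \nVdash (p \land (p \to \neg p)) \lor (p \to \neg p).
b: does not force it — b \nVdash ((p \to (p \to \neg p)) \to (p \land (p \lor \neg p))) \to ((p \land (p \to \neg p)) \lor (p \to \neg p)): already at b itself, b \Vdash (p \to (p \to \neg p)) \to (p \land (p \lor \neg p)) but b \nVdash (p \land (p \to \neg p)) \lor (p \to \neg p).
c: does not force it.
Worlds forcing the formula: { }.

0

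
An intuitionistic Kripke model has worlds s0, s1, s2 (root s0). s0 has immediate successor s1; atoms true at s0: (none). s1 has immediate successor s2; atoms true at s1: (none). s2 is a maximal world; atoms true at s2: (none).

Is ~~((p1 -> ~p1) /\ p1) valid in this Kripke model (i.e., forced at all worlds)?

Not every world: s0 ||-/- ~~((p1 -> ~p1) /\ p1).
s0 ||-/- ~~((p1 -> ~p1) /\ p1) since s0 is accessible from s0 and s0 ||- ~((p1 -> ~p1) /\ p1).
s0 ||- ~((p1 -> ~p1) /\ p1): no world accessible from s0 forces (p1 -> ~p1) /\ p1.

No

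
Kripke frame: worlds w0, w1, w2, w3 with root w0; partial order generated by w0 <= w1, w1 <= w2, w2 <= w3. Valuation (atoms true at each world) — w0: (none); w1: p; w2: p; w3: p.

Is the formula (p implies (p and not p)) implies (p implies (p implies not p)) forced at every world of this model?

Yes

w0 forces (p implies (p and not p)) implies (p implies (p implies not p)) vacuously: no world accessible from w0 forces the antecedent p implies (p and not p).
Since the root w0 forces (p implies (p and not p)) implies (p implies (p implies not p)) and forcing is persistent (monotone upward), every world forces it.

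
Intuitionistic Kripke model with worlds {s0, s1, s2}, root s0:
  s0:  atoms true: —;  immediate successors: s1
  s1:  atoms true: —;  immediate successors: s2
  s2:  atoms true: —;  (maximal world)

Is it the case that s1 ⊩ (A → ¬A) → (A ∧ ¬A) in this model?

s1 ⊮ (A → ¬A) → (A ∧ ¬A): already at s1 itself, s1 ⊩ A → ¬A but s1 ⊮ A ∧ ¬A.
s1 ⊮ A ∧ ¬A since s1 fails A.

No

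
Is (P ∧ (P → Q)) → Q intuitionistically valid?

This is modus ponens in implicational form, which is intuitionistically derivable.
If a world forces P and P → Q, then applying the implication at that world (which is accessible from itself) gives Q.

Yes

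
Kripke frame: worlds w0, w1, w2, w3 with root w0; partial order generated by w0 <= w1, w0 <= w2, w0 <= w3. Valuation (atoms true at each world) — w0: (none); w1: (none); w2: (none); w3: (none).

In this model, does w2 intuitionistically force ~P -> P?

w2 ||-/- ~P -> P: already at w2 itself, w2 ||- ~P but w2 ||-/- P.
w2 lacks atom P, so w2 ||-/- P.

No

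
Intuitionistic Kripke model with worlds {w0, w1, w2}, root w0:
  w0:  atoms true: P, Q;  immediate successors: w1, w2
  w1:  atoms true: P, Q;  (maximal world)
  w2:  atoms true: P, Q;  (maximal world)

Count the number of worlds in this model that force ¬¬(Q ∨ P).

w0: forces it.
w1: forces it.
w2: forces it.
Worlds forcing the formula: {w0, w1, w2}.

3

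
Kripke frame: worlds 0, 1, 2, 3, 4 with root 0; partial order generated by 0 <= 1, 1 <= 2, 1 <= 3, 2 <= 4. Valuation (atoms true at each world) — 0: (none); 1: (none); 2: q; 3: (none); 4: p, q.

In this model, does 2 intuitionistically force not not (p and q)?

2 forces not not (p and q): no world accessible from 2 forces not (p and q).

Yes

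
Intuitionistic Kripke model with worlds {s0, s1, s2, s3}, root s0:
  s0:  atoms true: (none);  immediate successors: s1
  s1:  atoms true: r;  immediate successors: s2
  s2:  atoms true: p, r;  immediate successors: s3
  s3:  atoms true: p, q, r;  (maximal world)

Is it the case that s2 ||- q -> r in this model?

s2 ||- q -> r: every world accessible from s2 that forces q (namely s3) also forces r.

Yes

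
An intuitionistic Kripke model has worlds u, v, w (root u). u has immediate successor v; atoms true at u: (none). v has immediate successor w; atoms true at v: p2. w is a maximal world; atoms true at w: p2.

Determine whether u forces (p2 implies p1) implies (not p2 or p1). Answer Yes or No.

u forces (p2 implies p1) implies (not p2 or p1) vacuously: no world accessible from u forces the antecedent p2 implies p1.

Yes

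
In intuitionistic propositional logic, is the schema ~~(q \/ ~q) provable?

This is the double negation of excluded middle, which is intuitionistically derivable.
Assuming ~(q \/ ~q): from q we'd get q \/ ~q, so ~q; but then q \/ ~q again — contradiction. Hence ~~(q \/ ~q).

Yes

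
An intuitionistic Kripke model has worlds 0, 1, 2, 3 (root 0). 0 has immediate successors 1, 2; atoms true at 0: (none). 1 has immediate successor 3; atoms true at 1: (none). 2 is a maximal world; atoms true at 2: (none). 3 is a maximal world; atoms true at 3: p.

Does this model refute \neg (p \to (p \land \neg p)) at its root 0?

Yes

0 \nVdash \neg (p \to (p \land \neg p)) since 2 is accessible from 0 and 2 \Vdash p \to (p \land \neg p).
2 \Vdash p \to (p \land \neg p) vacuously: no world accessible from 2 forces the antecedent p.
So the root 0 does not force \neg (p \to (p \land \neg p)); the model is a countermodel.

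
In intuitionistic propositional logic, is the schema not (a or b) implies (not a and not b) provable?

This is a constructively valid De Morgan direction (negated disjunction to conjunction of negations), which is intuitionistically derivable.
From not (a or b): if a held then a or b would, contradiction — so not a; similarly not b.

Yes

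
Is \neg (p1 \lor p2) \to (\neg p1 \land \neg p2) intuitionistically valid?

This is a constructively valid De Morgan direction (negated disjunction to conjunction of negations), which is intuitionistically derivable.
From \neg (p1 \lor p2): if p1 held then p1 \lor p2 would, contradiction — so \neg p1; similarly \neg p2.

Yes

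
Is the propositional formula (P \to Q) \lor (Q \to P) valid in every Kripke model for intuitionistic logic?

No

This is the Gödel–Dummett linearity axiom, which is not intuitionistically valid.
A Kripke countermodel: worlds 0, 1, 2; order generated by 0 \le 1, 0 \le 2; atoms true at each world — 0:{}; 1:{P}; 2:{Q}.
0 \nVdash (P \to Q) \lor (Q \to P): neither disjunct is forced at 0.
0 \nVdash P \to Q: at the accessible world 1, 1 \Vdash P but 1 \nVdash Q.
1 lacks atom Q, so 1 \nVdash Q.
So the root 0 does not force the formula.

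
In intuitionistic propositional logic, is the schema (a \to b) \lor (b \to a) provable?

No

This is the Gödel–Dummett linearity axiom, which is not intuitionistically valid.
A Kripke countermodel: worlds u, v, w; order generated by u \le v, u \le w; atoms true at each world — u:{}; v:{a}; w:{b}.
u \nVdash (a \to b) \lor (b \to a): neither disjunct is forced at u.
u \nVdash a \to b: at the accessible world v, v \Vdash a but v \nVdash b.
v lacks atom b, so v \nVdash b.
So the root u does not force the formula.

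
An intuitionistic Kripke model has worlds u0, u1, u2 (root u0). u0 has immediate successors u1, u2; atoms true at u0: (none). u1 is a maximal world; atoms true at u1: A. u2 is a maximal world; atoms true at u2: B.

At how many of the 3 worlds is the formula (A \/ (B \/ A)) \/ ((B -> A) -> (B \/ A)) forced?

u0: forces it.
u1: forces it.
u2: forces it.
Worlds forcing the formula: {u0, u1, u2}.

3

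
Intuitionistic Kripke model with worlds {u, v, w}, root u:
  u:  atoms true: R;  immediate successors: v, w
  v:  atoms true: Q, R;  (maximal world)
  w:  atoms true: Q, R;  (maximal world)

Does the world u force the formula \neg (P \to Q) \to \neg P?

Yes

u \Vdash \neg (P \to Q) \to \neg P vacuously: no world accessible from u forces the antecedent \neg (P \to Q).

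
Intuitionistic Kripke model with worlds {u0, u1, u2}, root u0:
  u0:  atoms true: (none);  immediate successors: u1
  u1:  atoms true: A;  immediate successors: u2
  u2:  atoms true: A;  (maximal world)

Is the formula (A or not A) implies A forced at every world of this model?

u0 forces (A or not A) implies A: every world accessible from u0 that forces A or not A (namely u1, u2) also forces A.
Since the root u0 forces (A or not A) implies A and forcing is persistent (monotone upward), every world forces it.

Yes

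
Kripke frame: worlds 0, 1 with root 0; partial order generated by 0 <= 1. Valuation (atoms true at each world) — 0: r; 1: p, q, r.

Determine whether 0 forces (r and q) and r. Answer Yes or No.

0 does not force (r and q) and r since 0 fails r and q.

No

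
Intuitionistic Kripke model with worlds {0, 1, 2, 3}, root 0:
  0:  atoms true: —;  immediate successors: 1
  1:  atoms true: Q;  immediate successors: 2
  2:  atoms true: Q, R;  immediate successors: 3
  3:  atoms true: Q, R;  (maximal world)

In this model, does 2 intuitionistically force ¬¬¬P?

2 ⊩ ¬¬¬P: no world accessible from 2 forces ¬¬P.

Yes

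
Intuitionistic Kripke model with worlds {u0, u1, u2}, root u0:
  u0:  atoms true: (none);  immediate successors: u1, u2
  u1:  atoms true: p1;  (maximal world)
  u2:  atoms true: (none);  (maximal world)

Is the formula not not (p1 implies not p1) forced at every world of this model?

No

Not every world: u0 does not force not not (p1 implies not p1).
u0 does not force not not (p1 implies not p1) since u1 is accessible from u0 and u1 forces not (p1 implies not p1).
u1 forces not (p1 implies not p1): no world accessible from u1 forces p1 implies not p1.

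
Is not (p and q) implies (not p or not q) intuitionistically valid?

This is the constructively invalid direction of De Morgan's law for conjunction, which is not intuitionistically valid.
A Kripke countermodel: worlds a, b, c; order generated by a <= b, a <= c; atoms true at each world — a:{}; b:{p}; c:{q}.
a does not force not (p and q) implies (not p or not q): already at a itself, a forces not (p and q) but a does not force not p or not q.
a does not force not p or not q: neither disjunct is forced at a.
a does not force not p since b is accessible from a and b forces p.
So the root a does not force the formula.

No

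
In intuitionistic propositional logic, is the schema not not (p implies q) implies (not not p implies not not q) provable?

Yes

This is the distribution of double negation over implication, which is intuitionistically derivable.
Assume not not (p implies q) and not not p; suppose not q. Then p implies q would give not p (by contraposition), contradicting not not p; so not (p implies q), contradicting not not (p implies q). Hence not not q.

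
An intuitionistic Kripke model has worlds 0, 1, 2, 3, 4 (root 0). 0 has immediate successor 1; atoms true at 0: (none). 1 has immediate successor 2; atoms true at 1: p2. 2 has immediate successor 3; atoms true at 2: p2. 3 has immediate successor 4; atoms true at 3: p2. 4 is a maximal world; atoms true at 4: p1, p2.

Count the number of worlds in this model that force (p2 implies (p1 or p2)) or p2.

5

0: forces it.
1: forces it.
2: forces it.
3: forces it.
4: forces it.
Worlds forcing the formula: {0, 1, 2, 3, 4}.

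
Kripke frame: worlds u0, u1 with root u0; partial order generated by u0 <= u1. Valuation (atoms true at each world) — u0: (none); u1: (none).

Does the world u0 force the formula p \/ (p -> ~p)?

Yes

u0 ||- p \/ (p -> ~p) via the disjunct p -> ~p.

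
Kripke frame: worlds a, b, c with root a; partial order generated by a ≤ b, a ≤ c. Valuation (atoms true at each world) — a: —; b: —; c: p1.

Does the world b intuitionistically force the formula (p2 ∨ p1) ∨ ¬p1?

Yes

b ⊩ (p2 ∨ p1) ∨ ¬p1 via the disjunct ¬p1.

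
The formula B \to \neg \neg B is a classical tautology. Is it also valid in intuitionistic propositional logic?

This is double-negation introduction, which is intuitionistically derivable.
If a world forces B then every accessible world forces B (persistence), so none forces \neg B; hence \neg \neg B.

Yes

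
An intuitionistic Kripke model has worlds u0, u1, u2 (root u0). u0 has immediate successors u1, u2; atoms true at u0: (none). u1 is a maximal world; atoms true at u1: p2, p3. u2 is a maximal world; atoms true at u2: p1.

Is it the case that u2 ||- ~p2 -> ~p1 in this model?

No

u2 ||-/- ~p2 -> ~p1: already at u2 itself, u2 ||- ~p2 but u2 ||-/- ~p1.
u2 ||-/- ~p1 since u2 is accessible from u2 and u2 ||- p1.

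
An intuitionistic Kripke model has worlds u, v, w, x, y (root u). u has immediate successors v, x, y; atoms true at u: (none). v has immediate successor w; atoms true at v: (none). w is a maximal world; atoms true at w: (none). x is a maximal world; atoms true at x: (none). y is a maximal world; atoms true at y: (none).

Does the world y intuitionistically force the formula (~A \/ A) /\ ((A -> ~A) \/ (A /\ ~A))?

Yes

y ||- (~A \/ A) /\ ((A -> ~A) \/ (A /\ ~A)) since y forces both conjuncts.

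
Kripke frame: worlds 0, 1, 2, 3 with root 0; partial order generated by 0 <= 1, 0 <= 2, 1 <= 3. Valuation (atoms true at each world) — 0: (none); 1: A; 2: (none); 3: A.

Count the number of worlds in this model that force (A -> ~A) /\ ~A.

0: does not force it — 0 ||-/- (A -> ~A) /\ ~A since 0 fails A -> ~A.
1: does not force it.
2: forces it.
3: does not force it.
Worlds forcing the formula: {2}.

1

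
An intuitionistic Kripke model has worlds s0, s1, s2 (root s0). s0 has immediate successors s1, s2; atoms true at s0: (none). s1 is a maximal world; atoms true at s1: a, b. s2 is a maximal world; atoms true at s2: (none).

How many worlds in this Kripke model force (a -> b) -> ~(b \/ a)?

1

s0: does not force it — s0 ||-/- (a -> b) -> ~(b \/ a): already at s0 itself, s0 ||- a -> b but s0 ||-/- ~(b \/ a).
s1: does not force it — s1 ||-/- (a -> b) -> ~(b \/ a): already at s1 itself, s1 ||- a -> b but s1 ||-/- ~(b \/ a).
s2: forces it.
Worlds forcing the formula: {s2}.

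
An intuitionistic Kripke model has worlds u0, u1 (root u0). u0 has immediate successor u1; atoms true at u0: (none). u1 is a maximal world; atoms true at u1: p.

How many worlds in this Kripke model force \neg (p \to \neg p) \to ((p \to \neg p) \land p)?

0

u0: does not force it — u0 \nVdash \neg (p \to \neg p) \to ((p \to \neg p) \land p): already at u0 itself, u0 \Vdash \neg (p \to \neg p) but u0 \nVdash (p \to \neg p) \land p.
u1: does not force it — u1 \nVdash \neg (p \to \neg p) \to ((p \to \neg p) \land p): already at u1 itself, u1 \Vdash \neg (p \to \neg p) but u1 \nVdash (p \to \neg p) \land p.
Worlds forcing the formula: { }.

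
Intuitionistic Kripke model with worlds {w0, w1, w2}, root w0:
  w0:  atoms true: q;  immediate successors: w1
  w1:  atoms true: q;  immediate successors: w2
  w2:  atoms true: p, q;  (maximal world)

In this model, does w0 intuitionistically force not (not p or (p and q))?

w0 does not force not (not p or (p and q)) since w2 is accessible from w0 and w2 forces not p or (p and q).
w2 forces not p or (p and q) via the disjunct p and q.

No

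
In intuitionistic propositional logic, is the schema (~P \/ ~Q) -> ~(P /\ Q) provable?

This is a constructively valid De Morgan direction (disjunction of negations to negated conjunction), which is intuitionistically derivable.
If ~P holds at a world then no accessible world forces P, hence none forces P /\ Q; likewise for ~Q.

Yes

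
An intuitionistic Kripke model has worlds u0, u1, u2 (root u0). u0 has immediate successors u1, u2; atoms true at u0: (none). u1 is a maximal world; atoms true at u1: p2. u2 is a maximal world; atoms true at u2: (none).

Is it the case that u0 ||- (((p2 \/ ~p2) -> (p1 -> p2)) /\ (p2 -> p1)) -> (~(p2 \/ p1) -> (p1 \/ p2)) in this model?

No

u0 ||-/- (((p2 \/ ~p2) -> (p1 -> p2)) /\ (p2 -> p1)) -> (~(p2 \/ p1) -> (p1 \/ p2)): at the accessible world u2, u2 ||- ((p2 \/ ~p2) -> (p1 -> p2)) /\ (p2 -> p1) but u2 ||-/- ~(p2 \/ p1) -> (p1 \/ p2).
u2 ||-/- ~(p2 \/ p1) -> (p1 \/ p2): already at u2 itself, u2 ||- ~(p2 \/ p1) but u2 ||-/- p1 \/ p2.
u2 ||-/- p1 \/ p2: neither disjunct is forced at u2.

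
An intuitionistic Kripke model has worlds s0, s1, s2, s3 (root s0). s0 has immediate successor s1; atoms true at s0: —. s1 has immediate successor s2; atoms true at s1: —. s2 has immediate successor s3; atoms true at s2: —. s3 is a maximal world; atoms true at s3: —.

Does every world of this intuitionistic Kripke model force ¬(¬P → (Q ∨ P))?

Yes

s0 ⊩ ¬(¬P → (Q ∨ P)): no world accessible from s0 forces ¬P → (Q ∨ P).
Since the root s0 forces ¬(¬P → (Q ∨ P)) and forcing is persistent (monotone upward), every world forces it.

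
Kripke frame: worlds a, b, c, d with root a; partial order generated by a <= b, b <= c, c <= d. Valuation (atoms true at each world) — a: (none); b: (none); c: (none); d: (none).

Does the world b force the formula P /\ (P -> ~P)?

No

b ||-/- P /\ (P -> ~P) since b fails P.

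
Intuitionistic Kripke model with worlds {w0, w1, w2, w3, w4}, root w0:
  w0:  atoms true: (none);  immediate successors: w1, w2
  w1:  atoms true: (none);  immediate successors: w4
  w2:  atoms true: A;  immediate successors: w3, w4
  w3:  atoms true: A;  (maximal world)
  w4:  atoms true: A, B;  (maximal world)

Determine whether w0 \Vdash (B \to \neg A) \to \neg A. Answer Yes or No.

No

w0 \nVdash (B \to \neg A) \to \neg A: at the accessible world w3, w3 \Vdash B \to \neg A but w3 \nVdash \neg A.
w3 \nVdash \neg A since w3 is accessible from w3 and w3 \Vdash A.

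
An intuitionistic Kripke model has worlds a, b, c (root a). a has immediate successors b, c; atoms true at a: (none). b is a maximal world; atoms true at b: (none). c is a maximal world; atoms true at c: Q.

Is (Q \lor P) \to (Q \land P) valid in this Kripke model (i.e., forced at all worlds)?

No

Not every world: a \nVdash (Q \lor P) \to (Q \land P).
a \nVdash (Q \lor P) \to (Q \land P): at the accessible world c, c \Vdash Q \lor P but c \nVdash Q \land P.
c \nVdash Q \land P since c fails P.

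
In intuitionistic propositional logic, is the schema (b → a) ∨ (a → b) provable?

This is the Gödel–Dummett linearity axiom, which is not intuitionistically valid.
A Kripke countermodel: worlds u, v, w; order generated by u ≤ v, u ≤ w; atoms true at each world — u:{}; v:{b}; w:{a}.
u ⊮ (b → a) ∨ (a → b): neither disjunct is forced at u.
u ⊮ b → a: at the accessible world v, v ⊩ b but v ⊮ a.
v lacks atom a, so v ⊮ a.
So the root u does not force the formula.

No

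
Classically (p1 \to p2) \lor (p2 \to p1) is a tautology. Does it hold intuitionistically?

No

This is the Gödel–Dummett linearity axiom, which is not intuitionistically valid.
A Kripke countermodel: worlds a, b, c; order generated by a \le b, a \le c; atoms true at each world — a:{}; b:{p1}; c:{p2}.
a \nVdash (p1 \to p2) \lor (p2 \to p1): neither disjunct is forced at a.
a \nVdash p1 \to p2: at the accessible world b, b \Vdash p1 but b \nVdash p2.
b lacks atom p2, so b \nVdash p2.
So the root a does not force the formula.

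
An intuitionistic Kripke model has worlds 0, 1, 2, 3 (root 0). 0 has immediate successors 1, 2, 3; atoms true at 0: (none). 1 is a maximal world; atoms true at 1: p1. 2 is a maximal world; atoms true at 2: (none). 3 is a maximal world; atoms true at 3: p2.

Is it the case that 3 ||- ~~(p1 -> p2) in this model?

Yes

3 ||- ~~(p1 -> p2): no world accessible from 3 forces ~(p1 -> p2).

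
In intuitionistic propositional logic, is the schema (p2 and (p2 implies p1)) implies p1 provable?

This is modus ponens in implicational form, which is intuitionistically derivable.
If a world forces p2 and p2 implies p1, then applying the implication at that world (which is accessible from itself) gives p1.

Yes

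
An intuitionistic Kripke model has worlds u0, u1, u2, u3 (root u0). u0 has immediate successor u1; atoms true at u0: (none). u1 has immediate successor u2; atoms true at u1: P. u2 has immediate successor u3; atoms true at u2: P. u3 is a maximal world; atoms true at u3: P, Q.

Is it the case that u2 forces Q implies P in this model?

Yes

u2 forces Q implies P: every world accessible from u2 that forces Q (namely u3) also forces P.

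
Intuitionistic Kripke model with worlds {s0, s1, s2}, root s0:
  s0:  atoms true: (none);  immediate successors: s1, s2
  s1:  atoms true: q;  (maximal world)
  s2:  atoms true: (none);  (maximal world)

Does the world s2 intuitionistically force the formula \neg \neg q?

No

s2 \nVdash \neg \neg q since s2 is accessible from s2 and s2 \Vdash \neg q.
s2 \Vdash \neg q: no world accessible from s2 forces q.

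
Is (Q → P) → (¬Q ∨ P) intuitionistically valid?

No

This is the material-implication-as-disjunction principle, which is not intuitionistically valid.
A Kripke countermodel: worlds w0, w1; order generated by w0 ≤ w1; atoms true at each world — w0:{}; w1:{P,Q}.
w0 ⊮ (Q → P) → (¬Q ∨ P): already at w0 itself, w0 ⊩ Q → P but w0 ⊮ ¬Q ∨ P.
w0 ⊮ ¬Q ∨ P: neither disjunct is forced at w0.
w0 ⊮ ¬Q since w1 is accessible from w0 and w1 ⊩ Q.
So the root w0 does not force the formula.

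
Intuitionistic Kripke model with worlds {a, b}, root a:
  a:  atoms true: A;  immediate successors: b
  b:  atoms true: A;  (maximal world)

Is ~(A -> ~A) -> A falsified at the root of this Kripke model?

a ||- ~(A -> ~A) -> A: every world accessible from a that forces ~(A -> ~A) (namely a, b) also forces A.
So the root a forces ~(A -> ~A) -> A; the model is not a countermodel.

No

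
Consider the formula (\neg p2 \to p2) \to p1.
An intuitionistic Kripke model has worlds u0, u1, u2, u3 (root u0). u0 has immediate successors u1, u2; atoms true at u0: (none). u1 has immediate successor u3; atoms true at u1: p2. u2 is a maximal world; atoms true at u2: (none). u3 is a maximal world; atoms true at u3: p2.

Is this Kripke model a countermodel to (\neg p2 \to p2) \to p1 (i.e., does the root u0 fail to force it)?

Yes

u0 \nVdash (\neg p2 \to p2) \to p1: at the accessible world u1, u1 \Vdash \neg p2 \to p2 but u1 \nVdash p1.
u1 lacks atom p1, so u1 \nVdash p1.
So the root u0 does not force (\neg p2 \to p2) \to p1; the model is a countermodel.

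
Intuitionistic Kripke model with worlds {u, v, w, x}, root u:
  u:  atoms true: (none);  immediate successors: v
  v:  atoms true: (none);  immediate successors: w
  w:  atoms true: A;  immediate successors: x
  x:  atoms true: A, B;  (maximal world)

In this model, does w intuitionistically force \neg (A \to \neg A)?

Yes

w \Vdash \neg (A \to \neg A): no world accessible from w forces A \to \neg A.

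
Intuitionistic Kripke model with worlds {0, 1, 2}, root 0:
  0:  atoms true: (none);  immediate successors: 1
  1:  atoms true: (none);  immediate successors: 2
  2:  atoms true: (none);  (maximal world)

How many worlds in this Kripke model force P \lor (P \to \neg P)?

0: forces it.
1: forces it.
2: forces it.
Worlds forcing the formula: {0, 1, 2}.

3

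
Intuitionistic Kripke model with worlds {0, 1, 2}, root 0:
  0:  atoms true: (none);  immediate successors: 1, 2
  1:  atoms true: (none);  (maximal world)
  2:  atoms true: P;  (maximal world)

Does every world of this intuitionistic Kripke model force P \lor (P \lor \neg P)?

No

Not every world: 0 \nVdash P \lor (P \lor \neg P).
0 \nVdash P \lor (P \lor \neg P): neither disjunct is forced at 0.
0 lacks atom P, so 0 \nVdash P.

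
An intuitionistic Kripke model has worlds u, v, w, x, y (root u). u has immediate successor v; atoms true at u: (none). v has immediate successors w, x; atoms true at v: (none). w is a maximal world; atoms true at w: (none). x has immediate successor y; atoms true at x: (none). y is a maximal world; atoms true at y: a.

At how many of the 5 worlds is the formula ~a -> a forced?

u: does not force it — u ||-/- ~a -> a: at the accessible world w, w ||- ~a but w ||-/- a.
v: does not force it.
w: does not force it.
x: forces it.
y: forces it.
Worlds forcing the formula: {x, y}.

2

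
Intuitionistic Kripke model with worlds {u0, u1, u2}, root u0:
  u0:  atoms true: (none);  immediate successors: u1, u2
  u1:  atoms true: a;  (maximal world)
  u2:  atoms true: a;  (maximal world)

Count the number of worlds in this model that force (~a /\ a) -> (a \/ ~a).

u0: forces it.
u1: forces it.
u2: forces it.
Worlds forcing the formula: {u0, u1, u2}.

3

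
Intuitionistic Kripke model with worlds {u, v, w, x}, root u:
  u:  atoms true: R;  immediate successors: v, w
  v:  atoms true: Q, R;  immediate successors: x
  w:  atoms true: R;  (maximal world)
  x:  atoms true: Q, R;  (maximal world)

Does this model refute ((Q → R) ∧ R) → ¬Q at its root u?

Yes

u ⊮ ((Q → R) ∧ R) → ¬Q: already at u itself, u ⊩ (Q → R) ∧ R but u ⊮ ¬Q.
u ⊮ ¬Q since v is accessible from u and v ⊩ Q.
So the root u does not force ((Q → R) ∧ R) → ¬Q; the model is a countermodel.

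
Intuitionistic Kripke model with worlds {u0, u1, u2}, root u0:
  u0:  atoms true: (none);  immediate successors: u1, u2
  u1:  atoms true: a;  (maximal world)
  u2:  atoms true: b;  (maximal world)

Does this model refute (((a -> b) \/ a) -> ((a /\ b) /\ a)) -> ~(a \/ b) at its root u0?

No

u0 ||- (((a -> b) \/ a) -> ((a /\ b) /\ a)) -> ~(a \/ b) vacuously: no world accessible from u0 forces the antecedent ((a -> b) \/ a) -> ((a /\ b) /\ a).
So the root u0 forces (((a -> b) \/ a) -> ((a /\ b) /\ a)) -> ~(a \/ b); the model is not a countermodel.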